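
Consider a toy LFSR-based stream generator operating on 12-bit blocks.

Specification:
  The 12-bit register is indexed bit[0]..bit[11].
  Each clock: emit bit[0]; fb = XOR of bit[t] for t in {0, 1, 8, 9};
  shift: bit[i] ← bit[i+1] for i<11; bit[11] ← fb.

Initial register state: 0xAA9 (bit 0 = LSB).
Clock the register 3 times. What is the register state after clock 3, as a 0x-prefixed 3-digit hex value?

0x555

reg_0 = 0xAA9
clock 1: out=1, reg = 0x554
clock 2: out=0, reg = 0xAAA
clock 3: out=0, reg = 0x555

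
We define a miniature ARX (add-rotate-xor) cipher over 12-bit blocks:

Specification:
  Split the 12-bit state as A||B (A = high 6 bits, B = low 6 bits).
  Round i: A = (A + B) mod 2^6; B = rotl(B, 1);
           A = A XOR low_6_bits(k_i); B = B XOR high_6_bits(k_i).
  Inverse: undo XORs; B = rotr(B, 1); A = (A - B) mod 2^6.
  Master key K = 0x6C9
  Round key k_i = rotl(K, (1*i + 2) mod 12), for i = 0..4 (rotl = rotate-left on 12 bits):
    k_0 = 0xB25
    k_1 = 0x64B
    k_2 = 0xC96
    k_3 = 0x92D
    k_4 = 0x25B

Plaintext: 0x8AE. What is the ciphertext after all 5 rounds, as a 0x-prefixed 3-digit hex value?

0x91C

s_0 = plaintext = 0x8AE
s_1 = Round(s_0, k_0) = 0xD71
s_2 = Round(s_1, k_1) = 0xB7A
s_3 = Round(s_2, k_2) = 0xC47
s_4 = Round(s_3, k_3) = 0x56A
s_5 = Round(s_4, k_4) = 0x91C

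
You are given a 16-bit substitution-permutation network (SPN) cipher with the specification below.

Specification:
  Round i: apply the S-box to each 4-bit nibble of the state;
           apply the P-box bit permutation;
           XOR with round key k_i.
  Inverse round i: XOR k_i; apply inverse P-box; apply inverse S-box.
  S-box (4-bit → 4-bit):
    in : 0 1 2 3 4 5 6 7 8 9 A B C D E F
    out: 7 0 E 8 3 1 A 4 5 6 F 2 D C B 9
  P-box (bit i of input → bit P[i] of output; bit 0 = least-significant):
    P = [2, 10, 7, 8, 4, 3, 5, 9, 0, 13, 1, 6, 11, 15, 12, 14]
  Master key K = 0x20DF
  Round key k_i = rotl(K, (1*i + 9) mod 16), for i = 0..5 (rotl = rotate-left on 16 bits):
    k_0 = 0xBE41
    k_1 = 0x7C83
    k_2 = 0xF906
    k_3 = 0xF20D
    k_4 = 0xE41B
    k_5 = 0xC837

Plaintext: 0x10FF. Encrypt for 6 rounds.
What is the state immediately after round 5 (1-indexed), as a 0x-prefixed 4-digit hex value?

0x8E12

s_0 = plaintext = 0x10FF
s_1 = Round(s_0, k_0) = 0x9D56
s_2 = Round(s_1, k_1) = 0xE9D1
s_3 = Round(s_2, k_2) = 0x1324
s_4 = Round(s_3, k_3) = 0xF461
s_5 = Round(s_4, k_4) = 0x8E12
s_6 = Round(s_5, k_5) = 0xF5F6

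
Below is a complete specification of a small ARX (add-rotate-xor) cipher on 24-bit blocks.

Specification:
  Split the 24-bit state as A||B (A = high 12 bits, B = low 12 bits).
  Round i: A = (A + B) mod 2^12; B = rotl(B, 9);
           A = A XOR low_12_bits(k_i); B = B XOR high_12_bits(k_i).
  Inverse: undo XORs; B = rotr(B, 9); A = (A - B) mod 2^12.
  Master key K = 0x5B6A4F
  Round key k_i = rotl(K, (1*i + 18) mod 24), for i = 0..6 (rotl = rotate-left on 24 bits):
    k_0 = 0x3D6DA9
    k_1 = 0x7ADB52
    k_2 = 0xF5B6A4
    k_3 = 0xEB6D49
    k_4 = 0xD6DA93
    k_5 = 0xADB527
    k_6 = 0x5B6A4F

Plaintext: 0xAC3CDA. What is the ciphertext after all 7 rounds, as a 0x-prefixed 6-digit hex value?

0x6F9AD8

s_0 = plaintext = 0xAC3CDA
s_1 = Round(s_0, k_0) = 0xA3464D
s_2 = Round(s_1, k_1) = 0xBD3D64
s_3 = Round(s_2, k_2) = 0xF936F7
s_4 = Round(s_3, k_3) = 0xBC3068
s_5 = Round(s_4, k_4) = 0x6B8D60
s_6 = Round(s_5, k_5) = 0x13FB77
s_7 = Round(s_6, k_6) = 0x6F9AD8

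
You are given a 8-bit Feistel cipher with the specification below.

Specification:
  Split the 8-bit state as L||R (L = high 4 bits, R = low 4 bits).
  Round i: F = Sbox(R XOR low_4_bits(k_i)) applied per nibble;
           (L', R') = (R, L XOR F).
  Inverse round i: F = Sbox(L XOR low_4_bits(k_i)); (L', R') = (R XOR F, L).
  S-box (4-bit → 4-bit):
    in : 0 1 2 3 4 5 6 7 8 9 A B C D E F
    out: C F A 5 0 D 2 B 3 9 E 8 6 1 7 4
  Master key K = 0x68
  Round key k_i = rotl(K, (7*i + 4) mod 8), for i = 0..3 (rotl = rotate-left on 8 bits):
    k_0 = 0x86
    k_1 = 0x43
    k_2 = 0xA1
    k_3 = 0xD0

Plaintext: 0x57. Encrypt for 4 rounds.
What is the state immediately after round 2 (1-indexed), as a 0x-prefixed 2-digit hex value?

s_0 = plaintext = 0x57
s_1 = Round(s_0, k_0) = 0x7A
s_2 = Round(s_1, k_1) = 0xAE
s_3 = Round(s_2, k_2) = 0xEE
s_4 = Round(s_3, k_3) = 0xE9

0xAE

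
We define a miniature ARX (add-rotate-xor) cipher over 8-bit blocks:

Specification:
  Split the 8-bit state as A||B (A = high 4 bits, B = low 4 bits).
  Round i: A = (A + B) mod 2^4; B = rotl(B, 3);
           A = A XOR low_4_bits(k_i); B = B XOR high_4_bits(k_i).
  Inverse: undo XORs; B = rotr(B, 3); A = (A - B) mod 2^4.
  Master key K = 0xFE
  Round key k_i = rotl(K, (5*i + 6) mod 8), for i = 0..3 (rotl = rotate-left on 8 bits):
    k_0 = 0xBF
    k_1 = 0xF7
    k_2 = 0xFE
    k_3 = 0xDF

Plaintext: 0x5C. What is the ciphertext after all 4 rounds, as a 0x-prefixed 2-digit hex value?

s_0 = plaintext = 0x5C
s_1 = Round(s_0, k_0) = 0xED
s_2 = Round(s_1, k_1) = 0xC1
s_3 = Round(s_2, k_2) = 0x37
s_4 = Round(s_3, k_3) = 0x56

0x56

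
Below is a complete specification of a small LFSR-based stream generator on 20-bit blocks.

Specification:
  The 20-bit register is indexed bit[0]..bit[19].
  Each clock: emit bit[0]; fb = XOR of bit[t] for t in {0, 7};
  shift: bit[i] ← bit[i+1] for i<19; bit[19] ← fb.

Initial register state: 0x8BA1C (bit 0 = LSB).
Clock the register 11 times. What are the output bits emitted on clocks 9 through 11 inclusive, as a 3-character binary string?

reg_0 = 0x8BA1C
clock 1: out=0, reg = 0x45D0E
clock 2: out=0, reg = 0x22E87
clock 3: out=1, reg = 0x11743
clock 4: out=1, reg = 0x88BA1
clock 5: out=1, reg = 0x445D0
clock 6: out=0, reg = 0xA22E8
clock 7: out=0, reg = 0xD1174
clock 8: out=0, reg = 0x688BA
clock 9: out=0, reg = 0xB445D
clock 10: out=1, reg = 0xDA22E
clock 11: out=0, reg = 0x6D117

010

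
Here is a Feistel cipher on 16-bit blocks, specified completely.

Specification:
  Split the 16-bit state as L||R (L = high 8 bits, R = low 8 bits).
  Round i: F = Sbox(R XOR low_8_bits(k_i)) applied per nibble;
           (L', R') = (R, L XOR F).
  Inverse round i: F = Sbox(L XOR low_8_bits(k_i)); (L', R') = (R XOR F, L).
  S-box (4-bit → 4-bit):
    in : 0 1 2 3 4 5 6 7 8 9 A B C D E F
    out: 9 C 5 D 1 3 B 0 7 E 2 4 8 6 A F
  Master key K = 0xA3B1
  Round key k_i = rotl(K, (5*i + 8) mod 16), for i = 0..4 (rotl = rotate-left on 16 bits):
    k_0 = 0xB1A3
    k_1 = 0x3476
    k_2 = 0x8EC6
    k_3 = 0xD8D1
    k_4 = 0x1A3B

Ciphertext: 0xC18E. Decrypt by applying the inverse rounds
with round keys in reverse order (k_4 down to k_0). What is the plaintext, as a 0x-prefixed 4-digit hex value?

s_0 = ciphertext = 0xC18E
s_1 = InvRound(s_0, k_4) = 0x7CC1
s_2 = InvRound(s_1, k_3) = 0xE77C
s_3 = InvRound(s_2, k_2) = 0x20E7
s_4 = InvRound(s_3, k_1) = 0xDC20
s_5 = InvRound(s_4, k_0) = 0x2FDC

0x2FDC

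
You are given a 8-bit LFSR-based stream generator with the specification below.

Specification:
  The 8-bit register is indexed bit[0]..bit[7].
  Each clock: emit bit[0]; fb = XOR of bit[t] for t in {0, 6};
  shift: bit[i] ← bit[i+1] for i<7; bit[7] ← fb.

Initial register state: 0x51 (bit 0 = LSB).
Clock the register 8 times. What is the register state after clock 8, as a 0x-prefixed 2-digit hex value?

reg_0 = 0x51
clock 1: out=1, reg = 0x28
clock 2: out=0, reg = 0x14
clock 3: out=0, reg = 0x0A
clock 4: out=0, reg = 0x05
clock 5: out=1, reg = 0x82
clock 6: out=0, reg = 0x41
clock 7: out=1, reg = 0x20
clock 8: out=0, reg = 0x10

0x10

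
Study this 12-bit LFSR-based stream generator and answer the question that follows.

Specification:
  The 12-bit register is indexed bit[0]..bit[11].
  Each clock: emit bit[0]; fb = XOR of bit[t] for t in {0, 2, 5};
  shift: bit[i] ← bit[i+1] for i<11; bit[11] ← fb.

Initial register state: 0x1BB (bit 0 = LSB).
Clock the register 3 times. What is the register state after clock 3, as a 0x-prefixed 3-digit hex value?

0x037

reg_0 = 0x1BB
clock 1: out=1, reg = 0x0DD
clock 2: out=1, reg = 0x06E
clock 3: out=0, reg = 0x037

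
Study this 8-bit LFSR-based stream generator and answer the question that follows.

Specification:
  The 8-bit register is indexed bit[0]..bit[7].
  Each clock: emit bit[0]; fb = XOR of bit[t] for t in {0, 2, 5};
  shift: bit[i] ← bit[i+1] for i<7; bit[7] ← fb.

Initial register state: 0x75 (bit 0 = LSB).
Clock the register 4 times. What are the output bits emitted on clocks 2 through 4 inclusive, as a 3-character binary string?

reg_0 = 0x75
clock 1: out=1, reg = 0xBA
clock 2: out=0, reg = 0xDD
clock 3: out=1, reg = 0x6E
clock 4: out=0, reg = 0x37

010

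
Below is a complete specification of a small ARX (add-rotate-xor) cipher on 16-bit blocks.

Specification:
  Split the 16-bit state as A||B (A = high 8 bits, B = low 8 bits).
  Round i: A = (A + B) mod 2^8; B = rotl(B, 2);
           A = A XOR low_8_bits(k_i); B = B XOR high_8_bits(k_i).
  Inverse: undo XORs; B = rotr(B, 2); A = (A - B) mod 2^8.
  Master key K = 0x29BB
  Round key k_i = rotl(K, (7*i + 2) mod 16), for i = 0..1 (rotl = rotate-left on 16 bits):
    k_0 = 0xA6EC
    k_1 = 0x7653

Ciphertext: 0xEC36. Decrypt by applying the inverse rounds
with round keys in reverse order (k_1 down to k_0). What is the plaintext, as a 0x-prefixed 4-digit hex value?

s_0 = ciphertext = 0xEC36
s_1 = InvRound(s_0, k_1) = 0xAF10
s_2 = InvRound(s_1, k_0) = 0x96AD

0x96AD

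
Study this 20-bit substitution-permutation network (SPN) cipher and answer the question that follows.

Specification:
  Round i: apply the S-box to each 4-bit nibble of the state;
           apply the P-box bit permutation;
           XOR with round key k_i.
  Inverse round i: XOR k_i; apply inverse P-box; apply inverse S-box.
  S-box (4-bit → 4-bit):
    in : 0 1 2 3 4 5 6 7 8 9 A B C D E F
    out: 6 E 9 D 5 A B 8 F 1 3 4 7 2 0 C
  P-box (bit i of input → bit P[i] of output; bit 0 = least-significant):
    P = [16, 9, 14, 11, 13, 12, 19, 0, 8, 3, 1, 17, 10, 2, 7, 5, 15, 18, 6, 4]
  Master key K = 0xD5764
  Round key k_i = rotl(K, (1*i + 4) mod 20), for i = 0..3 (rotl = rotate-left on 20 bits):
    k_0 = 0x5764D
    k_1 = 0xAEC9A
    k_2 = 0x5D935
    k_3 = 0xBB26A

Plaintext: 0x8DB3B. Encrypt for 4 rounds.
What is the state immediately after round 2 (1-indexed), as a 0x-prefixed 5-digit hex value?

s_0 = plaintext = 0x8DB3B
s_1 = Round(s_0, k_0) = 0x9961A
s_2 = Round(s_1, k_1) = 0x17B93
s_3 = Round(s_2, k_2) = 0x0B147
s_4 = Round(s_3, k_3) = 0x59AA0

0x17B93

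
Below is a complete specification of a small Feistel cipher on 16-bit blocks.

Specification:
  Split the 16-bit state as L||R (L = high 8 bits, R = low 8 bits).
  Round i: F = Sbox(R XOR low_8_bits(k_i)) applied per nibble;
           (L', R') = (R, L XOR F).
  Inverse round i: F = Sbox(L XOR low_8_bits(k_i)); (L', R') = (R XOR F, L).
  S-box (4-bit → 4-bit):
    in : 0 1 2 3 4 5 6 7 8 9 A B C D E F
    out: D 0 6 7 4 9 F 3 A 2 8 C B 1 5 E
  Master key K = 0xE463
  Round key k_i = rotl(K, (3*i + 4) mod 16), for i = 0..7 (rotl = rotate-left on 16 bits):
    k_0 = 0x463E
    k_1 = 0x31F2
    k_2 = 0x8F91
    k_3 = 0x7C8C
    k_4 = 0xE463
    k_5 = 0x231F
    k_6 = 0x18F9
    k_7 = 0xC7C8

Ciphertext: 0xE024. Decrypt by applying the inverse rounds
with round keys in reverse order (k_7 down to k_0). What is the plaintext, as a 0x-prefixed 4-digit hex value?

s_0 = ciphertext = 0xE024
s_1 = InvRound(s_0, k_7) = 0x4EE0
s_2 = InvRound(s_1, k_6) = 0x234E
s_3 = InvRound(s_2, k_5) = 0x3523
s_4 = InvRound(s_3, k_4) = 0xBC35
s_5 = InvRound(s_4, k_3) = 0x48BC
s_6 = InvRound(s_5, k_2) = 0xAE48
s_7 = InvRound(s_6, k_1) = 0xD3AE
s_8 = InvRound(s_7, k_0) = 0xFFD3

0xFFD3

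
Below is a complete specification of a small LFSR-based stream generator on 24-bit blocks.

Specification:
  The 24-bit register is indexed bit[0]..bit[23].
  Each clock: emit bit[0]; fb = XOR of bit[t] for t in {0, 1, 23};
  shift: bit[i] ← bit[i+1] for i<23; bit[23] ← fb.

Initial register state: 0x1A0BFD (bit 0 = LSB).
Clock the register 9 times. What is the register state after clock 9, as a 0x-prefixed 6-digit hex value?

reg_0 = 0x1A0BFD
clock 1: out=1, reg = 0x8D05FE
clock 2: out=0, reg = 0x4682FF
clock 3: out=1, reg = 0x23417F
clock 4: out=1, reg = 0x11A0BF
clock 5: out=1, reg = 0x08D05F
clock 6: out=1, reg = 0x04682F
clock 7: out=1, reg = 0x023417
clock 8: out=1, reg = 0x011A0B
clock 9: out=1, reg = 0x008D05

0x008D05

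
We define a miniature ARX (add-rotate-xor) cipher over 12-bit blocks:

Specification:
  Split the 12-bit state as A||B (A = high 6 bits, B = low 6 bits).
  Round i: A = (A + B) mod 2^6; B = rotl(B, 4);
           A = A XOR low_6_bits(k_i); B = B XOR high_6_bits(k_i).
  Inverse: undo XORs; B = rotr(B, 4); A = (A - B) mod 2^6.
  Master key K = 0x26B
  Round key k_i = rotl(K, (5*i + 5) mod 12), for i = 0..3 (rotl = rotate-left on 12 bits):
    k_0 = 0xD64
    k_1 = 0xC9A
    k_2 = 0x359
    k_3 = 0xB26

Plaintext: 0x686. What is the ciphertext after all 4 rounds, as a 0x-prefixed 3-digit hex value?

0xDA0

s_0 = plaintext = 0x686
s_1 = Round(s_0, k_0) = 0x114
s_2 = Round(s_1, k_1) = 0x0B7
s_3 = Round(s_2, k_2) = 0x830
s_4 = Round(s_3, k_3) = 0xDA0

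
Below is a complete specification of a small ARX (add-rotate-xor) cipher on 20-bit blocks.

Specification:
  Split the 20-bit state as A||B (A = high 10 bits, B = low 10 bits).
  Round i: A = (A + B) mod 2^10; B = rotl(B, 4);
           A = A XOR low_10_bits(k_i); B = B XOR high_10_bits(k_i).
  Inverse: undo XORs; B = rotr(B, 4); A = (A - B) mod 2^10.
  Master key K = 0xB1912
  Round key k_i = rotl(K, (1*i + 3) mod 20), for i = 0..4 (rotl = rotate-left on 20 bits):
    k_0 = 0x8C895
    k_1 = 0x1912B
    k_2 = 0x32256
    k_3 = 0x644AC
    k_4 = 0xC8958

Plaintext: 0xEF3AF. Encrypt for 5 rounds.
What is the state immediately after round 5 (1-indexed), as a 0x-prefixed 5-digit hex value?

s_0 = plaintext = 0xEF3AF
s_1 = Round(s_0, k_0) = 0xFF8CC
s_2 = Round(s_1, k_1) = 0x784A7
s_3 = Round(s_2, k_2) = 0x37ABA
s_4 = Round(s_3, k_3) = 0xCD23B
s_5 = Round(s_4, k_4) = 0x0DC9A

0x0DC9A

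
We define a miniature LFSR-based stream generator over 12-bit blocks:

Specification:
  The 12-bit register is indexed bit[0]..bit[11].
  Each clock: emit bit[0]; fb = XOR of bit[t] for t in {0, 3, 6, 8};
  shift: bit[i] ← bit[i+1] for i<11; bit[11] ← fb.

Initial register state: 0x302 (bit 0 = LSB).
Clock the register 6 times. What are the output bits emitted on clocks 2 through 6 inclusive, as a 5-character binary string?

10000

reg_0 = 0x302
clock 1: out=0, reg = 0x981
clock 2: out=1, reg = 0x4C0
clock 3: out=0, reg = 0xA60
clock 4: out=0, reg = 0xD30
clock 5: out=0, reg = 0xE98
clock 6: out=0, reg = 0xF4C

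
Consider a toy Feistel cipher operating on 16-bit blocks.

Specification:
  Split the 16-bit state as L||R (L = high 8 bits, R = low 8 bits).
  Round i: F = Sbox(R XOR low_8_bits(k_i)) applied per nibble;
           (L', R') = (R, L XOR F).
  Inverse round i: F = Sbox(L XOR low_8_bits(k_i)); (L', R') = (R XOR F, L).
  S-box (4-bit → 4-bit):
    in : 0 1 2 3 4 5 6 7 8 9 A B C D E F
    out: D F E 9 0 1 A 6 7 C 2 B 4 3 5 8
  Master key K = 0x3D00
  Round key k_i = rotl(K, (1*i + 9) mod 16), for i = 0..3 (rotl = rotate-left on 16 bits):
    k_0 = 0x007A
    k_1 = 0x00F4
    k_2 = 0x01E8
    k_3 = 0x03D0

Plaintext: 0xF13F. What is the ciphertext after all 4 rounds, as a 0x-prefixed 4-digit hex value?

0x2665

s_0 = plaintext = 0xF13F
s_1 = Round(s_0, k_0) = 0x3FF0
s_2 = Round(s_1, k_1) = 0xF0EF
s_3 = Round(s_2, k_2) = 0xEF26
s_4 = Round(s_3, k_3) = 0x2665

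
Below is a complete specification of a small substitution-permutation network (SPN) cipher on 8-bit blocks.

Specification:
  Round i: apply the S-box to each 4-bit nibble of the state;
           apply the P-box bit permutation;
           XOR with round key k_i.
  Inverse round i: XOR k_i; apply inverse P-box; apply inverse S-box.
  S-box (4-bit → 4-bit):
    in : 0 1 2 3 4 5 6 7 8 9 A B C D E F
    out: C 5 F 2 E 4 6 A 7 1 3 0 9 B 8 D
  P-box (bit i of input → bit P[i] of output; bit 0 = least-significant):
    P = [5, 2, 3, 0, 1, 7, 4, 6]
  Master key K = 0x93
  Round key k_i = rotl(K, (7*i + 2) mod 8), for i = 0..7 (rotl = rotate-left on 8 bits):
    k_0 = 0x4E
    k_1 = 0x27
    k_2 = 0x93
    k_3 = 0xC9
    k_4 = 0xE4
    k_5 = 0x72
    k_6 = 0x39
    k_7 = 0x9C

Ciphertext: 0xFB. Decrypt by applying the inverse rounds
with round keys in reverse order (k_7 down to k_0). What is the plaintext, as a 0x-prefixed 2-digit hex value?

s_0 = ciphertext = 0xFB
s_1 = InvRound(s_0, k_7) = 0xCD
s_2 = InvRound(s_1, k_6) = 0x4A
s_3 = InvRound(s_2, k_5) = 0x51
s_4 = InvRound(s_3, k_4) = 0x6D
s_5 = InvRound(s_4, k_3) = 0x3A
s_6 = InvRound(s_5, k_2) = 0x3F
s_7 = InvRound(s_6, k_1) = 0x55
s_8 = InvRound(s_7, k_0) = 0x10

0x10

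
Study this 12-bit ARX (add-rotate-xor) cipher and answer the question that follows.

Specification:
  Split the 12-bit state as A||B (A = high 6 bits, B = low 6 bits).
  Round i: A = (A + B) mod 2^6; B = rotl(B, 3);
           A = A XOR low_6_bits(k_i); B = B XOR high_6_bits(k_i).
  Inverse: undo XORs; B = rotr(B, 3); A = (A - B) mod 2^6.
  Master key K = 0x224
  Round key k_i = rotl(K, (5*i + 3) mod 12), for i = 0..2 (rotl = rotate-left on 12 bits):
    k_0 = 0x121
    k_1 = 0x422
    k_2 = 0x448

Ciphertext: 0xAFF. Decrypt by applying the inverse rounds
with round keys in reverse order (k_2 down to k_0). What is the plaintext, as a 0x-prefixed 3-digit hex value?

0xF05

s_0 = ciphertext = 0xAFF
s_1 = InvRound(s_0, k_2) = 0xBB5
s_2 = InvRound(s_1, k_1) = 0x82C
s_3 = InvRound(s_2, k_0) = 0xF05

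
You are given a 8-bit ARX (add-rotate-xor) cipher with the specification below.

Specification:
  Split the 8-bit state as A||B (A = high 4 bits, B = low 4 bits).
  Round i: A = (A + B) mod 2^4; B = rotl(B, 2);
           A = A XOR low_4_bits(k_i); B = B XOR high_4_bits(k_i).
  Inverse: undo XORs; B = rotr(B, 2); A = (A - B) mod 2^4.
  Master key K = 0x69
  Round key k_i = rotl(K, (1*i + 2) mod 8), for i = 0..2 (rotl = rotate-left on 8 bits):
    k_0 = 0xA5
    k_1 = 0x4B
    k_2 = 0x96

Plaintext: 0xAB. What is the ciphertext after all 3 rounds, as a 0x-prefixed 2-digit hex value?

0x2C

s_0 = plaintext = 0xAB
s_1 = Round(s_0, k_0) = 0x04
s_2 = Round(s_1, k_1) = 0xF5
s_3 = Round(s_2, k_2) = 0x2C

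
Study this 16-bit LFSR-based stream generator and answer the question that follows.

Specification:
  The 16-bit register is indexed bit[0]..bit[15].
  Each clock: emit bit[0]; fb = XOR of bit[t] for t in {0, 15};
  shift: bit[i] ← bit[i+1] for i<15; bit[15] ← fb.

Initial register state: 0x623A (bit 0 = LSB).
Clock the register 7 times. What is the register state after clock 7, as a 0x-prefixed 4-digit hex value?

reg_0 = 0x623A
clock 1: out=0, reg = 0x311D
clock 2: out=1, reg = 0x988E
clock 3: out=0, reg = 0xCC47
clock 4: out=1, reg = 0x6623
clock 5: out=1, reg = 0xB311
clock 6: out=1, reg = 0x5988
clock 7: out=0, reg = 0x2CC4

0x2CC4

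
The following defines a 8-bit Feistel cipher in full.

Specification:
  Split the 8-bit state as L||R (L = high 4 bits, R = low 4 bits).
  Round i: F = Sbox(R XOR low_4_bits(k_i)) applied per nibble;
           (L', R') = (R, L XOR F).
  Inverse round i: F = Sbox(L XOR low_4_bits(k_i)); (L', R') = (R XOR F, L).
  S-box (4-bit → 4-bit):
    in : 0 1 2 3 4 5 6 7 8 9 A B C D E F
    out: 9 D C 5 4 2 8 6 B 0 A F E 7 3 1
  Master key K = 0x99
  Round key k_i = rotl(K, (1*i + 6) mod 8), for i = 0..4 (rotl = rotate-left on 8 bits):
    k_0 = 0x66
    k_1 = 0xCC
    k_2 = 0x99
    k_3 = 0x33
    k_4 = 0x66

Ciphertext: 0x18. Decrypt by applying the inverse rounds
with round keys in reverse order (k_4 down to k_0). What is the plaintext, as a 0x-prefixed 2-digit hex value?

s_0 = ciphertext = 0x18
s_1 = InvRound(s_0, k_4) = 0xE1
s_2 = InvRound(s_1, k_3) = 0x6E
s_3 = InvRound(s_2, k_2) = 0xF6
s_4 = InvRound(s_3, k_1) = 0x3F
s_5 = InvRound(s_4, k_0) = 0xD3

0xD3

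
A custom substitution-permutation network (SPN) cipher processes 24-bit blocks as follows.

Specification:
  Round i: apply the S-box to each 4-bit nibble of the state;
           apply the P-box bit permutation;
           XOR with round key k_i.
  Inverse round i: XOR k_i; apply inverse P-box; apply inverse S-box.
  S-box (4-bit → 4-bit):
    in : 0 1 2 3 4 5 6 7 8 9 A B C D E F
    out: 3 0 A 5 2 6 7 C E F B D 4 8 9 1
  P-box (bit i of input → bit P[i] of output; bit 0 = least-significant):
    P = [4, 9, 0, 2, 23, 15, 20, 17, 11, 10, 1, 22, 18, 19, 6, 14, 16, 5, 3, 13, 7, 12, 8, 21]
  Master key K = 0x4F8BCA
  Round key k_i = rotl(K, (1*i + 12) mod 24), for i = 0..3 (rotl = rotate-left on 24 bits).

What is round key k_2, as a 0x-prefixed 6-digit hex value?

K = 0x4F8BCA
k_0 = rotl(K, (1*0+12) mod 24) = rotl(K, 12) = 0xBCA4F8
k_1 = rotl(K, (1*1+12) mod 24) = rotl(K, 13) = 0x7949F1
k_2 = rotl(K, (1*2+12) mod 24) = rotl(K, 14) = 0xF293E2

0xF293E2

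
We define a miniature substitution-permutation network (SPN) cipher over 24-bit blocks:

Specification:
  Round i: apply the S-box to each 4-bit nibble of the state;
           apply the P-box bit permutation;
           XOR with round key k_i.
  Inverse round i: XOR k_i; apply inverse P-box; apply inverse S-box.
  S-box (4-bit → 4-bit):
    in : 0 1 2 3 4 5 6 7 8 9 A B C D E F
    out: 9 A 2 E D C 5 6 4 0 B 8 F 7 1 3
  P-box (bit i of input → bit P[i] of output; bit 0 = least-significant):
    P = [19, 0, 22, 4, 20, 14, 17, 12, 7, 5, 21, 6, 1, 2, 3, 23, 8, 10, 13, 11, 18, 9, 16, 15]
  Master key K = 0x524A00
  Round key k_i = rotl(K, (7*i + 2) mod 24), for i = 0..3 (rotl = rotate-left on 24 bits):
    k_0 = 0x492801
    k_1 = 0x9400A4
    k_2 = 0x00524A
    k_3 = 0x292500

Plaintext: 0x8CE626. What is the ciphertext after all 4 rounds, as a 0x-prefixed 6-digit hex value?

0xB9356C

s_0 = plaintext = 0x8CE626
s_1 = Round(s_0, k_0) = 0x204583
s_2 = Round(s_1, k_1) = 0x760BFF
s_3 = Round(s_2, k_2) = 0x993109
s_4 = Round(s_3, k_3) = 0xB9356C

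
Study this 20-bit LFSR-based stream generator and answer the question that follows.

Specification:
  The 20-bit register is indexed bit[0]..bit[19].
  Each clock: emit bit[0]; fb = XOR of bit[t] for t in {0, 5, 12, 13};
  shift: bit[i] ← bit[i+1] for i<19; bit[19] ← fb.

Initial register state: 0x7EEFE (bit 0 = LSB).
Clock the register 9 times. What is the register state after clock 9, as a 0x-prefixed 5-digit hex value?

reg_0 = 0x7EEFE
clock 1: out=0, reg = 0x3F77F
clock 2: out=1, reg = 0x1FBBF
clock 3: out=1, reg = 0x0FDDF
clock 4: out=1, reg = 0x87EEF
clock 5: out=1, reg = 0x43F77
clock 6: out=1, reg = 0x21FBB
clock 7: out=1, reg = 0x90FDD
clock 8: out=1, reg = 0xC87EE
clock 9: out=0, reg = 0xE43F7

0xE43F7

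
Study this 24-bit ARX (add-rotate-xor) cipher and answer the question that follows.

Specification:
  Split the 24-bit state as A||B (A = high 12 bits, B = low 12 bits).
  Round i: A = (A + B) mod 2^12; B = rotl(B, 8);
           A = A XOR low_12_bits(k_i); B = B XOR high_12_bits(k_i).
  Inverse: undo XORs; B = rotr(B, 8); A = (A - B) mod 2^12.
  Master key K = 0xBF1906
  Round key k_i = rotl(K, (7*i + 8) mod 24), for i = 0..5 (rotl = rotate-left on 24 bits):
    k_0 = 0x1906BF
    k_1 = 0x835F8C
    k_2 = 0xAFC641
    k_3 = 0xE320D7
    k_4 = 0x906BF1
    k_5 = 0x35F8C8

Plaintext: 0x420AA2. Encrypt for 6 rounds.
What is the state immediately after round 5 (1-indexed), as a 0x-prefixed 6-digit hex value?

0x4FB629

s_0 = plaintext = 0x420AA2
s_1 = Round(s_0, k_0) = 0x87D33A
s_2 = Round(s_1, k_1) = 0x43B206
s_3 = Round(s_2, k_2) = 0x000CDC
s_4 = Round(s_3, k_3) = 0xC0B2FF
s_5 = Round(s_4, k_4) = 0x4FB629
s_6 = Round(s_5, k_5) = 0x3ECA3D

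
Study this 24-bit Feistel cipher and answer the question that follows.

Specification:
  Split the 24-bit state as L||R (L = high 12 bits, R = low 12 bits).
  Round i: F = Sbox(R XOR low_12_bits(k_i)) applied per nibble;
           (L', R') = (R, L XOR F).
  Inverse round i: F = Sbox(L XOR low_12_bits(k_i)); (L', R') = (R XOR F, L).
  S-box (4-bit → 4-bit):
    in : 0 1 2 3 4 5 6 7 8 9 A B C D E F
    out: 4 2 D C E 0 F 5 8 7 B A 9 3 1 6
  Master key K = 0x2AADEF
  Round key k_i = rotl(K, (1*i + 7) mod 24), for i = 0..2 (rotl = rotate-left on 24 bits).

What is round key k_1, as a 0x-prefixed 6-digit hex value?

K = 0x2AADEF
k_0 = rotl(K, (1*0+7) mod 24) = rotl(K, 7) = 0x56F795
k_1 = rotl(K, (1*1+7) mod 24) = rotl(K, 8) = 0xADEF2A

0xADEF2A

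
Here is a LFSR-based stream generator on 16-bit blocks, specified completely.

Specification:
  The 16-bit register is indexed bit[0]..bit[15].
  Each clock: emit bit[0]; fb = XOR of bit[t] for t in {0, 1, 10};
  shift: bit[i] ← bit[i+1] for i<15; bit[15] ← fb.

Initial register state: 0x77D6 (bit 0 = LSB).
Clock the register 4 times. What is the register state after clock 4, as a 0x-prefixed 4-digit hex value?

reg_0 = 0x77D6
clock 1: out=0, reg = 0x3BEB
clock 2: out=1, reg = 0x1DF5
clock 3: out=1, reg = 0x0EFA
clock 4: out=0, reg = 0x077D

0x077D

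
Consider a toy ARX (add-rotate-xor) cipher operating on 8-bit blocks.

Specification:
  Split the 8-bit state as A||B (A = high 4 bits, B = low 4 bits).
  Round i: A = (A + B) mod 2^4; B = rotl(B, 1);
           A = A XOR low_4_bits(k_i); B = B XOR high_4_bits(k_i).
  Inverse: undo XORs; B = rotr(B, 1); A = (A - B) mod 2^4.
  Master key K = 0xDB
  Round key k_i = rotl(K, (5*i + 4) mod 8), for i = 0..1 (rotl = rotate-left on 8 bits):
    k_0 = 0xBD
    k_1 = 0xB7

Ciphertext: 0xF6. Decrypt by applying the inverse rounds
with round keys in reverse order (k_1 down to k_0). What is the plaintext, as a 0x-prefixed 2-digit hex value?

s_0 = ciphertext = 0xF6
s_1 = InvRound(s_0, k_1) = 0xAE
s_2 = InvRound(s_1, k_0) = 0xDA

0xDA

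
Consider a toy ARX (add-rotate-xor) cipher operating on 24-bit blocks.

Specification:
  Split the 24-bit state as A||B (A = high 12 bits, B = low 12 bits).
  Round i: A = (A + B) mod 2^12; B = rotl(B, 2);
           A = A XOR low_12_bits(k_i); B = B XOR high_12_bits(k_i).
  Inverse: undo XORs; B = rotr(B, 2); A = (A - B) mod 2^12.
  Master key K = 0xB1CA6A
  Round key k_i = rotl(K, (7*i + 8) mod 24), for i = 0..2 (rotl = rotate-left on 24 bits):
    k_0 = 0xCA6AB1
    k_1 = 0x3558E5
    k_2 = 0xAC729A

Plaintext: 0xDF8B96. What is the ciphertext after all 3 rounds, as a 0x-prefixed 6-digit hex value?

s_0 = plaintext = 0xDF8B96
s_1 = Round(s_0, k_0) = 0x33F2FC
s_2 = Round(s_1, k_1) = 0xEDE8A5
s_3 = Round(s_2, k_2) = 0x519851

0x519851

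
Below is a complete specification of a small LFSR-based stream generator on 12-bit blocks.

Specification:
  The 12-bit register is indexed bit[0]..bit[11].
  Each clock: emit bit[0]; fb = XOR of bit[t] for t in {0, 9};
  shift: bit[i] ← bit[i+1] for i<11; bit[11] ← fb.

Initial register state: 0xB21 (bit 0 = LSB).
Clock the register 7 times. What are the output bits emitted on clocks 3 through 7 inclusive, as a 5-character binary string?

00010

reg_0 = 0xB21
clock 1: out=1, reg = 0x590
clock 2: out=0, reg = 0x2C8
clock 3: out=0, reg = 0x964
clock 4: out=0, reg = 0x4B2
clock 5: out=0, reg = 0x259
clock 6: out=1, reg = 0x12C
clock 7: out=0, reg = 0x096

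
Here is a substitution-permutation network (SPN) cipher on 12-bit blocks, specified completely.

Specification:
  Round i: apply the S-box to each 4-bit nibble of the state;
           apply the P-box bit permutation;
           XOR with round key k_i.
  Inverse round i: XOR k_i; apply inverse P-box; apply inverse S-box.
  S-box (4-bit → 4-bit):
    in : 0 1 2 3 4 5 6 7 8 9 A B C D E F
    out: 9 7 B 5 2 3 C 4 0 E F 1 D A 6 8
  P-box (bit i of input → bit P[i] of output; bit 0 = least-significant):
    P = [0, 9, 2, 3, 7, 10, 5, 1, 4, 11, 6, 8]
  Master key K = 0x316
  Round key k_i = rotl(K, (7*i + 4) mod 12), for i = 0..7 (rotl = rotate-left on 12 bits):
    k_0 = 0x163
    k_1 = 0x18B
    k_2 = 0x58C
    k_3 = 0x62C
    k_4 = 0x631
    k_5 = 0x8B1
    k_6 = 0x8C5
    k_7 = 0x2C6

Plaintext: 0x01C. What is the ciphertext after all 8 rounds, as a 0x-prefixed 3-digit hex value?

s_0 = plaintext = 0x01C
s_1 = Round(s_0, k_0) = 0x4DE
s_2 = Round(s_1, k_1) = 0xF8D
s_3 = Round(s_2, k_2) = 0x684
s_4 = Round(s_3, k_3) = 0x56C
s_5 = Round(s_4, k_4) = 0xE0E
s_6 = Round(s_5, k_5) = 0x277
s_7 = Round(s_6, k_6) = 0x1F1
s_8 = Round(s_7, k_7) = 0x891

0x891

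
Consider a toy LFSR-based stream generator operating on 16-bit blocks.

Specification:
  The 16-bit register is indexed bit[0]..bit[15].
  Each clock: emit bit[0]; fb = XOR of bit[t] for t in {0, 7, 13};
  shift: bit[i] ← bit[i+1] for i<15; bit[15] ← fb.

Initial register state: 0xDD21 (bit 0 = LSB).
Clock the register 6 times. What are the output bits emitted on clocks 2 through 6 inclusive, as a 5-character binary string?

reg_0 = 0xDD21
clock 1: out=1, reg = 0xEE90
clock 2: out=0, reg = 0x7748
clock 3: out=0, reg = 0xBBA4
clock 4: out=0, reg = 0x5DD2
clock 5: out=0, reg = 0xAEE9
clock 6: out=1, reg = 0xD774

00001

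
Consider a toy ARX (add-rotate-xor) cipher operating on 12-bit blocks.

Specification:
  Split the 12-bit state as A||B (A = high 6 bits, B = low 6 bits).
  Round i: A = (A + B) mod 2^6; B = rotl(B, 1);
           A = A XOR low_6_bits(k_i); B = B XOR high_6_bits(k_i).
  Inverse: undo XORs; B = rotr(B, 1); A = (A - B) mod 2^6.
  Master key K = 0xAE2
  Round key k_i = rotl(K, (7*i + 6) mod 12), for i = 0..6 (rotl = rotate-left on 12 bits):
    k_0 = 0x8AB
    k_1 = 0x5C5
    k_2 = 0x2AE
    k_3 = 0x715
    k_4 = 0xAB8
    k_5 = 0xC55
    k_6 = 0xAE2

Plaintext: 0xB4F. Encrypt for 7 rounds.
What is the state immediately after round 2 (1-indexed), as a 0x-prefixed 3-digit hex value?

0x5AE

s_0 = plaintext = 0xB4F
s_1 = Round(s_0, k_0) = 0x5FC
s_2 = Round(s_1, k_1) = 0x5AE
s_3 = Round(s_2, k_2) = 0xA97
s_4 = Round(s_3, k_3) = 0x532
s_5 = Round(s_4, k_4) = 0xF8F
s_6 = Round(s_5, k_5) = 0x62F
s_7 = Round(s_6, k_6) = 0x974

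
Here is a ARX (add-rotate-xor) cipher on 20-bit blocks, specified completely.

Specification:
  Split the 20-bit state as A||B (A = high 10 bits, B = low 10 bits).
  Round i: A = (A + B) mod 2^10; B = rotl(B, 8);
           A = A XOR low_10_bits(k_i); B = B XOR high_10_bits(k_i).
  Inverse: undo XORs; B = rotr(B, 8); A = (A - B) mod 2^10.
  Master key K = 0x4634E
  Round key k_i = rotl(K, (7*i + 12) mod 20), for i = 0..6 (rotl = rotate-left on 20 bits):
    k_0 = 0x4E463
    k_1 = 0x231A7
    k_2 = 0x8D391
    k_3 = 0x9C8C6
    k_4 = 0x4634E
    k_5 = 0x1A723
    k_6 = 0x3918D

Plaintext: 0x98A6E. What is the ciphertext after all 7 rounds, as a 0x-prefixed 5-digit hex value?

s_0 = plaintext = 0x98A6E
s_1 = Round(s_0, k_0) = 0x2CFA2
s_2 = Round(s_1, k_1) = 0x7CA64
s_3 = Round(s_2, k_2) = 0xF1EAD
s_4 = Round(s_3, k_3) = 0xACBD9
s_5 = Round(s_4, k_4) = 0x714EE
s_6 = Round(s_5, k_5) = 0x64252
s_7 = Round(s_6, k_6) = 0x9BE70

0x9BE70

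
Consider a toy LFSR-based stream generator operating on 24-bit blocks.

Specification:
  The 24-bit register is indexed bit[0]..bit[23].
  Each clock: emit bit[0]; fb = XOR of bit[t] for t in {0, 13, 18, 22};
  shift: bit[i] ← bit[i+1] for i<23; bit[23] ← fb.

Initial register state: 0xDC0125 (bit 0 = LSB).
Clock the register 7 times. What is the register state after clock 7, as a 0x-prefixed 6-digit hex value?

reg_0 = 0xDC0125
clock 1: out=1, reg = 0xEE0092
clock 2: out=0, reg = 0x770049
clock 3: out=1, reg = 0xBB8024
clock 4: out=0, reg = 0x5DC012
clock 5: out=0, reg = 0x2EE009
clock 6: out=1, reg = 0x977004
clock 7: out=0, reg = 0x4BB802

0x4BB802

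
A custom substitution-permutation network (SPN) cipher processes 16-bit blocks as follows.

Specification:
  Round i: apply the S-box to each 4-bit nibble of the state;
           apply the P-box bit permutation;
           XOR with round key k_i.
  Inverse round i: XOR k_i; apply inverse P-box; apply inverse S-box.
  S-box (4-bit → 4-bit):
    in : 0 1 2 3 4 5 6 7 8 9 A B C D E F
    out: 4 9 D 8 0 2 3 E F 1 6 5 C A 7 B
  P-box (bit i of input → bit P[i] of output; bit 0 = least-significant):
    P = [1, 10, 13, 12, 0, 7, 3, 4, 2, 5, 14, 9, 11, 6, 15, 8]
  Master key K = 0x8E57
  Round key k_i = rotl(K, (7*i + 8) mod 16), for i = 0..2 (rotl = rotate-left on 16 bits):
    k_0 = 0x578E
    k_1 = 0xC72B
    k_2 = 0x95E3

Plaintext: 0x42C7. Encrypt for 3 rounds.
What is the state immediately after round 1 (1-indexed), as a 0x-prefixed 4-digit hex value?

0x2192

s_0 = plaintext = 0x42C7
s_1 = Round(s_0, k_0) = 0x2192
s_2 = Round(s_1, k_1) = 0x7C2C
s_3 = Round(s_2, k_2) = 0x66BA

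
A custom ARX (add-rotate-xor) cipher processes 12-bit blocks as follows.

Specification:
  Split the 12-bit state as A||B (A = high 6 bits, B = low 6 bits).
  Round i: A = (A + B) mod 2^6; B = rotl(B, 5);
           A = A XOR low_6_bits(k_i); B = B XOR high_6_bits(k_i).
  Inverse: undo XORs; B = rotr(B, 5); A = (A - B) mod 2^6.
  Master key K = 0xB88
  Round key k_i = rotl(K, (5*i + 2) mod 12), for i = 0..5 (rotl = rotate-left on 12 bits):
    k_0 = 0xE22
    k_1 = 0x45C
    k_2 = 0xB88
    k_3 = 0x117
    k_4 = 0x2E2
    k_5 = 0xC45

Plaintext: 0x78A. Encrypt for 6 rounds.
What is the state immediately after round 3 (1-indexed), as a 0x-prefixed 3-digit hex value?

0x099

s_0 = plaintext = 0x78A
s_1 = Round(s_0, k_0) = 0x2BD
s_2 = Round(s_1, k_1) = 0x6EF
s_3 = Round(s_2, k_2) = 0x099
s_4 = Round(s_3, k_3) = 0x328
s_5 = Round(s_4, k_4) = 0x59F
s_6 = Round(s_5, k_5) = 0xC1E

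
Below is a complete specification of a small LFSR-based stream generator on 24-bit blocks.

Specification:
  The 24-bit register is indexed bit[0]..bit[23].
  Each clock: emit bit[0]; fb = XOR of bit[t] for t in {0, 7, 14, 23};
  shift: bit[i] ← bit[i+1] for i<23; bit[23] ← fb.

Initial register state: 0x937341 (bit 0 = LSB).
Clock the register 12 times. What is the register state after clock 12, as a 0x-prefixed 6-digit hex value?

0x159937

reg_0 = 0x937341
clock 1: out=1, reg = 0xC9B9A0
clock 2: out=0, reg = 0x64DCD0
clock 3: out=0, reg = 0x326E68
clock 4: out=0, reg = 0x993734
clock 5: out=0, reg = 0xCC9B9A
clock 6: out=0, reg = 0x664DCD
clock 7: out=1, reg = 0xB326E6
clock 8: out=0, reg = 0x599373
clock 9: out=1, reg = 0xACC9B9
clock 10: out=1, reg = 0x5664DC
clock 11: out=0, reg = 0x2B326E
clock 12: out=0, reg = 0x159937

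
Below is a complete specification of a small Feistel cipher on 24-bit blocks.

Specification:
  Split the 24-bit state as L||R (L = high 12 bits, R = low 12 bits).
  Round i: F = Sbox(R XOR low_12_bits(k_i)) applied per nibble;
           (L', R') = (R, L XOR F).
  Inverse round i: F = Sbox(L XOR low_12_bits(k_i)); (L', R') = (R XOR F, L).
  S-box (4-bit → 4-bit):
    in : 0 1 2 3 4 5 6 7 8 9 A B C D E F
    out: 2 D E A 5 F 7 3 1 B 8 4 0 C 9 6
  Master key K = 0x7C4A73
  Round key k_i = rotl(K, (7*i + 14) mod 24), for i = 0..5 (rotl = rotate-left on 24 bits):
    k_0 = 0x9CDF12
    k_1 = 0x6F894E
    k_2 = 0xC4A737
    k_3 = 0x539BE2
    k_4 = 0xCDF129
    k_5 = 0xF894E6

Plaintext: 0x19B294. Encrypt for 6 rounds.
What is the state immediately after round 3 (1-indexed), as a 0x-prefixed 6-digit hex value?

0x79AF00

s_0 = plaintext = 0x19B294
s_1 = Round(s_0, k_0) = 0x294D8C
s_2 = Round(s_1, k_1) = 0xD8C79A
s_3 = Round(s_2, k_2) = 0x79AF00
s_4 = Round(s_3, k_3) = 0xF00204
s_5 = Round(s_4, k_4) = 0x2045EC
s_6 = Round(s_5, k_5) = 0x5ECF2C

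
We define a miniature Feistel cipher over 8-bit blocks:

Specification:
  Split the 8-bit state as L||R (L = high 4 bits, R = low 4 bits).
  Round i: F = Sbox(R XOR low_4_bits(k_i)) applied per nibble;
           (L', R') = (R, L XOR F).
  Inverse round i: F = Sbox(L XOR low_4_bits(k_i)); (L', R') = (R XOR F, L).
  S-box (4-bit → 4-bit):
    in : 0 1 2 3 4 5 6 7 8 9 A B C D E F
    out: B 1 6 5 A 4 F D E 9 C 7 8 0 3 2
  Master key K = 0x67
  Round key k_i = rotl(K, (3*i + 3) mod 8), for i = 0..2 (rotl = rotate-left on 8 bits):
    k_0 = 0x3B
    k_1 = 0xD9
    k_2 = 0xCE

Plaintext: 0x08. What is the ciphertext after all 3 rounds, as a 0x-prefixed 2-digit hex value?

0x06

s_0 = plaintext = 0x08
s_1 = Round(s_0, k_0) = 0x85
s_2 = Round(s_1, k_1) = 0x50
s_3 = Round(s_2, k_2) = 0x06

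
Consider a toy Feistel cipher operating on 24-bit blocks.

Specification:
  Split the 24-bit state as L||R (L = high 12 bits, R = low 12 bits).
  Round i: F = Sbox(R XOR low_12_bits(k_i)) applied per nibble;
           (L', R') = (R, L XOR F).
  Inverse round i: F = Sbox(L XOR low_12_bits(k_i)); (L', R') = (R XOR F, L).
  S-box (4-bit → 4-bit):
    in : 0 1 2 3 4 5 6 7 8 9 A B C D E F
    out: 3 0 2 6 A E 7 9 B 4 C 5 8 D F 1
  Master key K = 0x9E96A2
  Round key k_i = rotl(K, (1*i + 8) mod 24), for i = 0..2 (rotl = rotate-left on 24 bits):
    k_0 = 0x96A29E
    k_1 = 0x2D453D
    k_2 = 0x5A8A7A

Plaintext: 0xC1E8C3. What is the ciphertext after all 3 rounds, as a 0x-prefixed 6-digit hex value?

s_0 = plaintext = 0xC1E8C3
s_1 = Round(s_0, k_0) = 0x8C30F3
s_2 = Round(s_1, k_1) = 0x0F364C
s_3 = Round(s_2, k_2) = 0x64C894

0x64C894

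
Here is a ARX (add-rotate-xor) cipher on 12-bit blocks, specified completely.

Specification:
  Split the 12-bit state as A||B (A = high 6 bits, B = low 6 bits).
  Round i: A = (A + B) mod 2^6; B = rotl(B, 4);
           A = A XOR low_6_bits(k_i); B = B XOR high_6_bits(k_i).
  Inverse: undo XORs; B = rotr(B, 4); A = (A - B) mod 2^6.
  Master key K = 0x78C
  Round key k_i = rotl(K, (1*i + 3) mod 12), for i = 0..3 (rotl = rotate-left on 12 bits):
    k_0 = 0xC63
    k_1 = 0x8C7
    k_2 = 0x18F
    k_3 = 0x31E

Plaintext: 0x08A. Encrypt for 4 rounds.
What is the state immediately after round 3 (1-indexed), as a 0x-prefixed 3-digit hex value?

s_0 = plaintext = 0x08A
s_1 = Round(s_0, k_0) = 0xBD3
s_2 = Round(s_1, k_1) = 0x157
s_3 = Round(s_2, k_2) = 0x4F3
s_4 = Round(s_3, k_3) = 0x630

0x4F3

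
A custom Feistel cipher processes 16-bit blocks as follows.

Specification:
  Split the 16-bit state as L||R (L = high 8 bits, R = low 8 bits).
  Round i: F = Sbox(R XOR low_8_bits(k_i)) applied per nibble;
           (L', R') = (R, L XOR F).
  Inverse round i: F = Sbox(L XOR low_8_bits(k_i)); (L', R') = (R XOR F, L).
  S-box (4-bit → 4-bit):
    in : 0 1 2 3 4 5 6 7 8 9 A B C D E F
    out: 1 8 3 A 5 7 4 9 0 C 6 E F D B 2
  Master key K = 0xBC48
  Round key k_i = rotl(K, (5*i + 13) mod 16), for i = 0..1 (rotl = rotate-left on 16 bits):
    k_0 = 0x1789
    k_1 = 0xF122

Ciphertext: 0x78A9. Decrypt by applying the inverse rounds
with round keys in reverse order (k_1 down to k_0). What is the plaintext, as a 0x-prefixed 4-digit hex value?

s_0 = ciphertext = 0x78A9
s_1 = InvRound(s_0, k_1) = 0xDF78
s_2 = InvRound(s_1, k_0) = 0x0CDF

0x0CDF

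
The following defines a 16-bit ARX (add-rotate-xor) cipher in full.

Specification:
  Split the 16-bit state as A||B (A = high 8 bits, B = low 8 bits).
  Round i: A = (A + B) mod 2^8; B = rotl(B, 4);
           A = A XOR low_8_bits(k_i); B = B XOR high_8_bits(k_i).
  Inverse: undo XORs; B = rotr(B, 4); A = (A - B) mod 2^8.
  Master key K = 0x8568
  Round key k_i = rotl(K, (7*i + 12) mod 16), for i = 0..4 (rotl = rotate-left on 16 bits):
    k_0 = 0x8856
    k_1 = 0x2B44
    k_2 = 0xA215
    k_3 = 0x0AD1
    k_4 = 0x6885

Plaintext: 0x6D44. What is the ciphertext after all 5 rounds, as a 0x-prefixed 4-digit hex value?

0xB814

s_0 = plaintext = 0x6D44
s_1 = Round(s_0, k_0) = 0xE7CC
s_2 = Round(s_1, k_1) = 0xF7E7
s_3 = Round(s_2, k_2) = 0xCBDC
s_4 = Round(s_3, k_3) = 0x76C7
s_5 = Round(s_4, k_4) = 0xB814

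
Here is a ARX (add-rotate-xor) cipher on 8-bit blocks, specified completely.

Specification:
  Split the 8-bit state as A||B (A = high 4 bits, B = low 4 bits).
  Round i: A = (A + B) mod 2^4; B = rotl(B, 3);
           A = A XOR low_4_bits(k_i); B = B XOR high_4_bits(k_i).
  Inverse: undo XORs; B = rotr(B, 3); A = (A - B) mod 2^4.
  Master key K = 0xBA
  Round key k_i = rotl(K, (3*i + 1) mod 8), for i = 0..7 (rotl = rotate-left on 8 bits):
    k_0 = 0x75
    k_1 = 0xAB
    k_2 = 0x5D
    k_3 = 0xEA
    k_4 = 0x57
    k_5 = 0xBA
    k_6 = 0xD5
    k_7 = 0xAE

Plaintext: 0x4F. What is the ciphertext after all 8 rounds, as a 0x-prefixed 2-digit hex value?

s_0 = plaintext = 0x4F
s_1 = Round(s_0, k_0) = 0x68
s_2 = Round(s_1, k_1) = 0x5E
s_3 = Round(s_2, k_2) = 0xE2
s_4 = Round(s_3, k_3) = 0xAF
s_5 = Round(s_4, k_4) = 0xEA
s_6 = Round(s_5, k_5) = 0x2E
s_7 = Round(s_6, k_6) = 0x5A
s_8 = Round(s_7, k_7) = 0x1F

0x1F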